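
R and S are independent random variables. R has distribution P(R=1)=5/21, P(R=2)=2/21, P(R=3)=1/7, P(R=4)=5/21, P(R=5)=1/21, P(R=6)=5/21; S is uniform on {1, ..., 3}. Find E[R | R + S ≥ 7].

60/11

P(R + S ≥ 7) = 22/63.
Summing R·P(x,y) over outcomes with R + S ≥ 7 gives 40/21.
E[R | R + S ≥ 7] = (40/21) / (22/63) = 60/11.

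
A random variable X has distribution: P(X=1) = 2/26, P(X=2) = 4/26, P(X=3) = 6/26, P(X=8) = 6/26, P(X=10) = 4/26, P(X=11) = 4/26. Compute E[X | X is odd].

P(X is odd) = 6/13.
Σ over the event: 1·1/13 + 3·3/13 + 11·2/13 = 32/13.
E[X | X is odd] = (32/13) / (6/13) = 16/3.

16/3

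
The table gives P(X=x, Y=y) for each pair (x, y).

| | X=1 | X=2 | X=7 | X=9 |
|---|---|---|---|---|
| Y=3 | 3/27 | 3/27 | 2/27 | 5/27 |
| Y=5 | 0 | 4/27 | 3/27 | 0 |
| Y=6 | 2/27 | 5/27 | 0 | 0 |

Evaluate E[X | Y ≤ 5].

97/20

P(Y ≤ 5) = 20/27.
Σ X·P over the event = 1·(3/27) + 2·(3/27) + 2·(4/27) + 7·(2/27) + 7·(3/27) + 9·(5/27) = 97/27.
E[X | Y ≤ 5] = (97/27) / (20/27) = 97/20.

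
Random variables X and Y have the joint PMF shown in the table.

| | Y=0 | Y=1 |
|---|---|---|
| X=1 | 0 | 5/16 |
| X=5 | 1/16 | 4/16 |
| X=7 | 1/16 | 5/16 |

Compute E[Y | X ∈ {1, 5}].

P(X ∈ {1, 5}) = 5/8.
Σ Y·P over the event = 1·(5/16) + 0·(1/16) + 1·(4/16) = 9/16.
E[Y | X ∈ {1, 5}] = (9/16) / (5/8) = 9/10.

9/10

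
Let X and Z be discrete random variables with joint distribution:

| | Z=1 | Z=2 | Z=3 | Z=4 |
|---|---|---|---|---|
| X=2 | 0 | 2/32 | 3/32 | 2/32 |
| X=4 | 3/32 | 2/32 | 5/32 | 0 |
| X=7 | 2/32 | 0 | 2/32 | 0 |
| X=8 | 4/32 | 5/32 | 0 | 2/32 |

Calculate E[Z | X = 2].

3

P(X = 2) = 7/32.
Σ Z·P over the event = 2·(2/32) + 3·(3/32) + 4·(2/32) = 21/32.
E[Z | X = 2] = (21/32) / (7/32) = 3.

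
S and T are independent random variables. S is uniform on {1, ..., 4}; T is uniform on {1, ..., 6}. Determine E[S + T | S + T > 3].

P(S + T > 3) = 7/8.
Summing (S+T)·P(x,y) over outcomes with S + T > 3 gives 17/3.
E[S + T | S + T > 3] = (17/3) / (7/8) = 136/21.

136/21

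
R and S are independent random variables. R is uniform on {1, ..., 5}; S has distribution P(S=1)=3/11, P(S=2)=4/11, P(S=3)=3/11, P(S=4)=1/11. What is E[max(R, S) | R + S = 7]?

9/2

P(R + S = 7) = 8/55.
Summing max(R,S)·P(x,y) over outcomes with R + S = 7 gives 36/55.
E[max(R, S) | R + S = 7] = (36/55) / (8/55) = 9/2.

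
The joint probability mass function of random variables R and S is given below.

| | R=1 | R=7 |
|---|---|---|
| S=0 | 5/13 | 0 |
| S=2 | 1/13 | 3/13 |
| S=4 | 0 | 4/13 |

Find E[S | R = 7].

P(R = 7) = 7/13.
Σ S·P over the event = 2·(3/13) + 4·(4/13) = 22/13.
E[S | R = 7] = (22/13) / (7/13) = 22/7.

22/7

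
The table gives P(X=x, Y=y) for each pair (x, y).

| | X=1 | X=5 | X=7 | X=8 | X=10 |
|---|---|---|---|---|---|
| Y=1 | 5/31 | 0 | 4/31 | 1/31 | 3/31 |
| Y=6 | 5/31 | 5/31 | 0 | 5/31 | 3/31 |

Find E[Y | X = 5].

P(X = 5) = 5/31.
Σ Y·P over the event = 6·(5/31) = 30/31.
E[Y | X = 5] = (30/31) / (5/31) = 6.

6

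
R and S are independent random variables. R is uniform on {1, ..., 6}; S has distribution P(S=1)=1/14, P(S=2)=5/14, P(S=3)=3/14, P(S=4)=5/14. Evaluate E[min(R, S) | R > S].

P(R > S) = 11/21.
Summing min(R,S)·P(x,y) over outcomes with R > S gives 4/3.
E[min(R, S) | R > S] = (4/3) / (11/21) = 28/11.

28/11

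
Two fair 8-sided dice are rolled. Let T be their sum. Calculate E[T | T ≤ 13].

244/29

P(T ≤ 13) = 29/32.
E[T | T ≤ 13] = (61/8) / (29/32) = 244/29.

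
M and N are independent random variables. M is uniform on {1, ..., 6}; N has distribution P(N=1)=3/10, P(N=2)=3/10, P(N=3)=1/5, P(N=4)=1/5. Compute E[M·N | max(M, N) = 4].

P(max(M, N) = 4) = 4/15.
Summing MN·P(x,y) over outcomes with max(M, N) = 4 gives 7/3.
E[M·N | max(M, N) = 4] = (7/3) / (4/15) = 35/4.

35/4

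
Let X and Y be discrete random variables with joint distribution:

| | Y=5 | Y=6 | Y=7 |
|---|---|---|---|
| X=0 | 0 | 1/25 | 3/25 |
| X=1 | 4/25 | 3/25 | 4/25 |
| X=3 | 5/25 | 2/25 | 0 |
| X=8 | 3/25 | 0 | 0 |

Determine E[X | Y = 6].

3/2

P(Y = 6) = 6/25.
Σ X·P over the event = 0·(1/25) + 1·(3/25) + 3·(2/25) = 9/25.
E[X | Y = 6] = (9/25) / (6/25) = 3/2.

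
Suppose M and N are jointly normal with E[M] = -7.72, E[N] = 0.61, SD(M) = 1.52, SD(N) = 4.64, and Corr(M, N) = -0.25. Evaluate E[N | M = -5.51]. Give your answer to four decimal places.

-1.0766

E[N | M=x] = μ_N + ρ(σ_N/σ_M)(x − μ_M) for jointly normal variables.
E[N | M=-5.51] = 0.61 + (-0.25)·(4.64/1.52)·(-5.51 − (-7.72)) = 0.61 + (-0.76316)·(2.21) = -1.0766.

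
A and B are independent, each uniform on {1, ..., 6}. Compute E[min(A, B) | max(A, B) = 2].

4/3

Outcomes with max(A, B) = 2: (1,2), (2,1), (2,2), each with probability 1/36.
E[min(A, B) | max(A, B) = 2] = (1 + 1 + 2) / 3 = 4/3.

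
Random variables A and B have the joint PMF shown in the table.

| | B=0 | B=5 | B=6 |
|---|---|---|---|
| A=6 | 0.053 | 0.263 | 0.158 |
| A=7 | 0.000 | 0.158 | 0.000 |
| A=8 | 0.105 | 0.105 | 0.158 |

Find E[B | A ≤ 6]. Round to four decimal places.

P(A ≤ 6) = 0.474.
Σ B·P over the event = 0·(0.053) + 5·(0.263) + 6·(0.158) = 2.263.
E[B | A ≤ 6] = (2.263) / (0.474) = 4.7743.

4.7743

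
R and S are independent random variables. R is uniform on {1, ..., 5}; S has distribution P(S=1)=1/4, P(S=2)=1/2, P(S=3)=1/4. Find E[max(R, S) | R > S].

P(R > S) = 3/5.
Summing max(R,S)·P(x,y) over outcomes with R > S gives 47/20.
E[max(R, S) | R > S] = (47/20) / (3/5) = 47/12.

47/12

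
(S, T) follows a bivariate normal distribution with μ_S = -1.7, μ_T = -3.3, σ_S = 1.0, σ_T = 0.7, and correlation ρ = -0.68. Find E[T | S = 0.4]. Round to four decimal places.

The regression of T on S has slope ρ·σ_T/σ_S and passes through (μ_S, μ_T).
E[T | S=0.4] = -3.3 + (-0.68)·(0.7/1.0)·(0.4 − (-1.7)) = -3.3 + (-0.476)·(2.1) = -4.2996.

-4.2996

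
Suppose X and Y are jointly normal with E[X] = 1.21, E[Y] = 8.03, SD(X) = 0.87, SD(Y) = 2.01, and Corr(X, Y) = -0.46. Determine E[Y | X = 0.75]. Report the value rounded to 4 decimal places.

8.5189

E[Y | X=x] = μ_Y + ρ(σ_Y/σ_X)(x − μ_X) for jointly normal variables.
E[Y | X=0.75] = 8.03 + (-0.46)·(2.01/0.87)·(0.75 − (1.21)) = 8.03 + (-1.0628)·(-0.46) = 8.5189.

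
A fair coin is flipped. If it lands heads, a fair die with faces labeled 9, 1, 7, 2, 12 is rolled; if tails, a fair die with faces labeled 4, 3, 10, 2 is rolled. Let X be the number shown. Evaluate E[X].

E[X | heads] = (9+1+7+2+12)/5 = 31/5.
E[X | tails] = (4+3+10+2)/4 = 19/4.
By the law of total expectation,
E[X] = (1/2)·(31/5) + (1/2)·(19/4) = 219/40.

219/40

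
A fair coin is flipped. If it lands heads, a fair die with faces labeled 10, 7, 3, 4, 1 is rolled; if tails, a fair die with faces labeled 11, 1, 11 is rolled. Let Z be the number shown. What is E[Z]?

E[Z | heads] = (10+7+3+4+1)/5 = 5.
E[Z | tails] = (11+1+11)/3 = 23/3.
By the law of total expectation,
E[Z] = (1/2)·(5) + (1/2)·(23/3) = 19/3.

19/3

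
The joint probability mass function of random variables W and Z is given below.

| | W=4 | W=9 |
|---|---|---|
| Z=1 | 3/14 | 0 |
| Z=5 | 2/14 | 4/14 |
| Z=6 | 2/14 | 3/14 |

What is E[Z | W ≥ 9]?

P(W ≥ 9) = 1/2.
Σ Z·P over the event = 5·(4/14) + 6·(3/14) = 19/7.
E[Z | W ≥ 9] = (19/7) / (1/2) = 38/7.

38/7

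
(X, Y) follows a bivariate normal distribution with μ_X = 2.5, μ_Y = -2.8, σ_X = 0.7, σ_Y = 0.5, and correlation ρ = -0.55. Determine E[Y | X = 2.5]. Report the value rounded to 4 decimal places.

-2.8000

The regression of Y on X has slope ρ·σ_Y/σ_X and passes through (μ_X, μ_Y).
E[Y | X=2.5] = -2.8 + (-0.55)·(0.5/0.7)·(2.5 − (2.5)) = -2.8 + (-0.39286)·(0) = -2.8000.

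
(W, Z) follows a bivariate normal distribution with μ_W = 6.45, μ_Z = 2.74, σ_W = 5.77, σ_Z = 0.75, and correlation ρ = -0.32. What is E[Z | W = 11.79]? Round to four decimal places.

2.5179

The regression of Z on W has slope ρ·σ_Z/σ_W and passes through (μ_W, μ_Z).
E[Z | W=11.79] = 2.74 + (-0.32)·(0.75/5.77)·(11.79 − (6.45)) = 2.74 + (-0.041594)·(5.34) = 2.5179.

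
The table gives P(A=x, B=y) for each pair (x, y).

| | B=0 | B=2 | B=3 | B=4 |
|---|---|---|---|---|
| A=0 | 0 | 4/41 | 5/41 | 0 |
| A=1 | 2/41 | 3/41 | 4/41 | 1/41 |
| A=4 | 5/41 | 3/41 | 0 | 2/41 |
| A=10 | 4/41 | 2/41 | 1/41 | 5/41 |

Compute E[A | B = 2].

P(B = 2) = 12/41.
Σ A·P over the event = 0·(4/41) + 1·(3/41) + 4·(3/41) + 10·(2/41) = 35/41.
E[A | B = 2] = (35/41) / (12/41) = 35/12.

35/12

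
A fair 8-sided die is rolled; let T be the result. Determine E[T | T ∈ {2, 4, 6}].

P(T ∈ {2, 4, 6}) = 3/8.
Σ over the event: 2·1/8 + 4·1/8 + 6·1/8 = 3/2.
E[T | T ∈ {2, 4, 6}] = (3/2) / (3/8) = 4.

4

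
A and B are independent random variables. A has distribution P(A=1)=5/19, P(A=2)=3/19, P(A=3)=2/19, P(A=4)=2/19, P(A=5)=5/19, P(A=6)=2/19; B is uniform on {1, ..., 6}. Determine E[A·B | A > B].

P(A > B) = 43/114.
Summing AB·P(x,y) over outcomes with A > B gives 251/57.
E[A·B | A > B] = (251/57) / (43/114) = 502/43.

502/43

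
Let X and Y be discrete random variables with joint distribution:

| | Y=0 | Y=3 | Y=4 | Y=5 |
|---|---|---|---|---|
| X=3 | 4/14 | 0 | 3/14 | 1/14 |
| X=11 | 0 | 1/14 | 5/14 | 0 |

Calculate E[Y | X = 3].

P(X = 3) = 4/7.
Σ Y·P over the event = 0·(4/14) + 4·(3/14) + 5·(1/14) = 17/14.
E[Y | X = 3] = (17/14) / (4/7) = 17/8.

17/8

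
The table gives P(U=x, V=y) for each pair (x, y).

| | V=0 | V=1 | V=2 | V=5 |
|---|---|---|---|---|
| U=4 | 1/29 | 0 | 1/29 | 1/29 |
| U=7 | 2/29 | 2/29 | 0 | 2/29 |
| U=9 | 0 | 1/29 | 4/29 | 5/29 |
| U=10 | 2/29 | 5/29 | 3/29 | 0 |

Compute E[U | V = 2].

P(V = 2) = 8/29.
Summing U·P(U=x,V=y) over the conditioning event gives 70/29.
E[U | V = 2] = (70/29) / (8/29) = 35/4.

35/4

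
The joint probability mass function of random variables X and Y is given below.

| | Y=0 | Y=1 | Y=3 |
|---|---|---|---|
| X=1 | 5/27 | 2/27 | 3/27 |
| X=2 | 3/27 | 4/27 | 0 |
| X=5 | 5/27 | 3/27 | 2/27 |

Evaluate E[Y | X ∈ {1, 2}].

P(X ∈ {1, 2}) = 17/27.
Σ Y·P over the event = 0·(5/27) + 1·(2/27) + 3·(3/27) + 0·(3/27) + 1·(4/27) = 5/9.
E[Y | X ∈ {1, 2}] = (5/9) / (17/27) = 15/17.

15/17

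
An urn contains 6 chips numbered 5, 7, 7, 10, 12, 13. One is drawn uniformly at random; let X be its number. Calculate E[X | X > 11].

P(X > 11) = 1/3.
Σ over the event: 12·1/6 + 13·1/6 = 25/6.
E[X | X > 11] = (25/6) / (1/3) = 25/2.

25/2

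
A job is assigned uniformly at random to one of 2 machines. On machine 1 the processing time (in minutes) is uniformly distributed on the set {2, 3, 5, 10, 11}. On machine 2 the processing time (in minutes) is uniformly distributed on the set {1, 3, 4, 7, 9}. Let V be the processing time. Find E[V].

E[V | machine 1] = (2+3+5+10+11)/5 = 31/5.
E[V | machine 2] = (1+3+4+7+9)/5 = 24/5.
By the law of total expectation,
E[V] = (1/2)·(31/5) + (1/2)·(24/5) = 11/2.

11/2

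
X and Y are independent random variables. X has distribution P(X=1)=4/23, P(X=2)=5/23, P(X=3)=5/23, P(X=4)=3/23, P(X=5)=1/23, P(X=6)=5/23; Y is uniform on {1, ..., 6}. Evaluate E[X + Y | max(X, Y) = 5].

83/11

P(max(X, Y) = 5) = 11/69.
Summing (X+Y)·P(x,y) over outcomes with max(X, Y) = 5 gives 83/69.
E[X + Y | max(X, Y) = 5] = (83/69) / (11/69) = 83/11.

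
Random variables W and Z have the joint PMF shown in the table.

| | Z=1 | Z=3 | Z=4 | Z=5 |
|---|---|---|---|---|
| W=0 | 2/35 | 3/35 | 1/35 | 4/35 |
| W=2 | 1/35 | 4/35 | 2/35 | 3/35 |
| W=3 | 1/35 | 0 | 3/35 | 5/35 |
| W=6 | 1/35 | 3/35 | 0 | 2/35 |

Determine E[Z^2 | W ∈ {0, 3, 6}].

P(W ∈ {0, 3, 6}) = 5/7.
Summing Z^2·P(W=x,Z=y) over the conditioning event gives 397/35.
E[Z^2 | W ∈ {0, 3, 6}] = (397/35) / (5/7) = 397/25.

397/25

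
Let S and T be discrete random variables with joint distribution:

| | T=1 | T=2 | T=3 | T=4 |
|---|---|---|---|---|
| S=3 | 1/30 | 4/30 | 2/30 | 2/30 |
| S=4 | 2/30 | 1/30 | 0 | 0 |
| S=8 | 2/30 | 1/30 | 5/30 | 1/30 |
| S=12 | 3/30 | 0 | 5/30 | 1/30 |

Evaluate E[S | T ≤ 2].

87/14

P(T ≤ 2) = 7/15.
Σ S·P over the event = 3·(1/30) + 3·(4/30) + 4·(2/30) + 4·(1/30) + 8·(2/30) + 8·(1/30) + 12·(3/30) = 29/10.
E[S | T ≤ 2] = (29/10) / (7/15) = 87/14.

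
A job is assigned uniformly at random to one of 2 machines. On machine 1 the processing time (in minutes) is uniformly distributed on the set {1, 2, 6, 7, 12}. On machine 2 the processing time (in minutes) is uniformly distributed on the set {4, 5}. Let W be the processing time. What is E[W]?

101/20

E[W | machine 1] = (1+2+6+7+12)/5 = 28/5.
E[W | machine 2] = (4+5)/2 = 9/2.
By the law of total expectation,
E[W] = (1/2)·(28/5) + (1/2)·(9/2) = 101/20.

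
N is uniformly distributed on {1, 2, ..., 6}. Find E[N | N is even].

Given N is even, N is equally likely to be any of {2, 4, 6}.
E[N | N is even] = (2 + 4 + 6) / 3 = 4.

4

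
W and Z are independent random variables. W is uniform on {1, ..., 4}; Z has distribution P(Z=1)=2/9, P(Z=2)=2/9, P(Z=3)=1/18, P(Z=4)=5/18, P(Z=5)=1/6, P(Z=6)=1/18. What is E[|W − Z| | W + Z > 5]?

68/37

P(W + Z > 5) = 37/72.
Summing |W−Z|·P(x,y) over outcomes with W + Z > 5 gives 17/18.
E[|W − Z| | W + Z > 5] = (17/18) / (37/72) = 68/37.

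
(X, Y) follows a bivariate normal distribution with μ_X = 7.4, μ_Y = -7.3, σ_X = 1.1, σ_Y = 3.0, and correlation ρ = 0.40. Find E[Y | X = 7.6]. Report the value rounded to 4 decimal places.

-7.0818

For a bivariate normal, E[Y | X=x] = μ_Y + ρ·(σ_Y/σ_X)·(x − μ_X).
E[Y | X=7.6] = -7.3 + (0.40)·(3.0/1.1)·(7.6 − (7.4)) = -7.3 + (1.0909)·(0.2) = -7.0818.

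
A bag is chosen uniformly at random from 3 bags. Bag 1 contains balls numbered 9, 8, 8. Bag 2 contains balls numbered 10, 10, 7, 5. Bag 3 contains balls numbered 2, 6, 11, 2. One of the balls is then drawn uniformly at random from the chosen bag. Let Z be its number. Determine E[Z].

259/36

E[Z | bag 1] = (9+8+8)/3 = 25/3.
E[Z | bag 2] = (10+10+7+5)/4 = 8.
E[Z | bag 3] = (2+6+11+2)/4 = 21/4.
By the law of total expectation,
E[Z] = (1/3)·(25/3) + (1/3)·(8) + (1/3)·(21/4) = 259/36.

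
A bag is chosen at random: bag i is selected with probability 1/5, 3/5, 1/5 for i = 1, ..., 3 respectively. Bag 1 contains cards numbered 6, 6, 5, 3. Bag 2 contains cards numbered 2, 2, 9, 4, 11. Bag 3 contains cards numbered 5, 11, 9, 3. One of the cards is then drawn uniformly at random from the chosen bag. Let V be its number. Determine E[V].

E[V | bag 1] = (6+6+5+3)/4 = 5.
E[V | bag 2] = (2+2+9+4+11)/5 = 28/5.
E[V | bag 3] = (5+11+9+3)/4 = 7.
E[V] = (1/5)·(5) + (3/5)·(28/5) + (1/5)·(7) = 144/25.

144/25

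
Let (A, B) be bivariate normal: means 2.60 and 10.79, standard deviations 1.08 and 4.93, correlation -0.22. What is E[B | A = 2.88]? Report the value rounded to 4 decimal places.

10.5088

E[B | A=x] = μ_B + ρ(σ_B/σ_A)(x − μ_A) for jointly normal variables.
E[B | A=2.88] = 10.79 + (-0.22)·(4.93/1.08)·(2.88 − (2.60)) = 10.79 + (-1.0043)·(0.28) = 10.5088.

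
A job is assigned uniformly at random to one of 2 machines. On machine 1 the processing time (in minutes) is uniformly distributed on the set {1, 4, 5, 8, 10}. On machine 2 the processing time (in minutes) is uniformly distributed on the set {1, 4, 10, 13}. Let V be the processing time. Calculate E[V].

E[V | machine 1] = (1+4+5+8+10)/5 = 28/5.
E[V | machine 2] = (1+4+10+13)/4 = 7.
By the law of total expectation,
E[V] = (1/2)·(28/5) + (1/2)·(7) = 63/10.

63/10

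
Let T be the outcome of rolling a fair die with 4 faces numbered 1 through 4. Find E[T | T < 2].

Given T < 2, T is equally likely to be any of {1}.
E[T | T < 2] = (1) / 1 = 1.

1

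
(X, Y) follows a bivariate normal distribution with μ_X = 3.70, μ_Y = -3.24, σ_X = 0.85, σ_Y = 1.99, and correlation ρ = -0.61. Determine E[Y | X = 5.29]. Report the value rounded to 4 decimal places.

E[Y | X=x] = μ_Y + ρ(σ_Y/σ_X)(x − μ_X) for jointly normal variables.
E[Y | X=5.29] = -3.24 + (-0.61)·(1.99/0.85)·(5.29 − (3.70)) = -3.24 + (-1.4281)·(1.59) = -5.5107.

-5.5107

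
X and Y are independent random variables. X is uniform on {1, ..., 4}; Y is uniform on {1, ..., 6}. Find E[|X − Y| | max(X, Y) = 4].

12/7

Outcomes with max(X, Y) = 4: (1,4), (2,4), (3,4), (4,1), (4,2), (4,3), (4,4), each with probability 1/24.
E[|X − Y| | max(X, Y) = 4] = (3 + 2 + 1 + 3 + 2 + 1 + 0) / 7 = 12/7.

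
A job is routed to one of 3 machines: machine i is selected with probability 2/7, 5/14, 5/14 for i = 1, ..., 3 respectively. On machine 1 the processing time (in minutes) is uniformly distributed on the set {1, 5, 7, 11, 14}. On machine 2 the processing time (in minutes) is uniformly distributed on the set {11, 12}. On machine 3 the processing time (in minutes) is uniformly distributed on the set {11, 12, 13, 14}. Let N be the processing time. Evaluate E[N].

376/35

E[N | machine 1] = (1+5+7+11+14)/5 = 38/5.
E[N | machine 2] = (11+12)/2 = 23/2.
E[N | machine 3] = (11+12+13+14)/4 = 25/2.
E[N] = (2/7)·(38/5) + (5/14)·(23/2) + (5/14)·(25/2) = 376/35.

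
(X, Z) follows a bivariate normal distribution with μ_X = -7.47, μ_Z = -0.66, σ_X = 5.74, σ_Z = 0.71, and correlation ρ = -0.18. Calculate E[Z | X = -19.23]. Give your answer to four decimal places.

-0.3982

The regression of Z on X has slope ρ·σ_Z/σ_X and passes through (μ_X, μ_Z).
E[Z | X=-19.23] = -0.66 + (-0.18)·(0.71/5.74)·(-19.23 − (-7.47)) = -0.66 + (-0.022265)·(-11.76) = -0.3982.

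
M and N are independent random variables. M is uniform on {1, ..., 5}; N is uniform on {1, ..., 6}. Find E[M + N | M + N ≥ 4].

187/27

P(M + N ≥ 4) = 9/10.
Summing (M+N)·P(x,y) over outcomes with M + N ≥ 4 gives 187/30.
E[M + N | M + N ≥ 4] = (187/30) / (9/10) = 187/27.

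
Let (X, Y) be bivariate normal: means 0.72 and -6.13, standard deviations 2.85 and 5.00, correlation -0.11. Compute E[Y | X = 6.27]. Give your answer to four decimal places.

E[Y | X=x] = μ_Y + ρ(σ_Y/σ_X)(x − μ_X) for jointly normal variables.
E[Y | X=6.27] = -6.13 + (-0.11)·(5.00/2.85)·(6.27 − (0.72)) = -6.13 + (-0.192982)·(5.55) = -7.2011.

-7.2011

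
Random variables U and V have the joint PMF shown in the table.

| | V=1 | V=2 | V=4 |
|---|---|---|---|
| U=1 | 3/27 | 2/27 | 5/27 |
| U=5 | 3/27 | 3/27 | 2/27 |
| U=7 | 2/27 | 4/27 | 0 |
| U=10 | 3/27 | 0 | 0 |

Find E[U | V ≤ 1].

P(V ≤ 1) = 11/27.
Σ U·P over the event = 1·(3/27) + 5·(3/27) + 7·(2/27) + 10·(3/27) = 62/27.
E[U | V ≤ 1] = (62/27) / (11/27) = 62/11.

62/11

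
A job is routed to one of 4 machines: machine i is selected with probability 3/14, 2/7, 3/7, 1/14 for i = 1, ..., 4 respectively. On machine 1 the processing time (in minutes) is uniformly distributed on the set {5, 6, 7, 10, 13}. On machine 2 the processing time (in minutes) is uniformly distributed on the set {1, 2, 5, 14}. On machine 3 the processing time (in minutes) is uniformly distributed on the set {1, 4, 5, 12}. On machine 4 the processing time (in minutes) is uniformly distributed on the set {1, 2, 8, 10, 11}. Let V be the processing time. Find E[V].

43/7

E[V | machine 1] = (5+6+7+10+13)/5 = 41/5.
E[V | machine 2] = (1+2+5+14)/4 = 11/2.
E[V | machine 3] = (1+4+5+12)/4 = 11/2.
E[V | machine 4] = (1+2+8+10+11)/5 = 32/5.
By the law of total expectation,
E[V] = (3/14)·(41/5) + (2/7)·(11/2) + (3/7)·(11/2) + (1/14)·(32/5) = 43/7.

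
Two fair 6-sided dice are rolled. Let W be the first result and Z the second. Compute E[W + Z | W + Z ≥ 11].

34/3

Outcomes with W + Z ≥ 11: (5,6), (6,5), (6,6), each with probability 1/36.
E[W + Z | W + Z ≥ 11] = (11 + 11 + 12) / 3 = 34/3.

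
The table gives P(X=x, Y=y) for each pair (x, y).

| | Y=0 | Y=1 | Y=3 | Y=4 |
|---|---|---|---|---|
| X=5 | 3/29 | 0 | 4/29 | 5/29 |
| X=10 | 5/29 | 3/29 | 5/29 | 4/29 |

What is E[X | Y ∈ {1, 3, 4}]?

P(Y ∈ {1, 3, 4}) = 21/29.
Summing X·P(X=x,Y=y) over the conditioning event gives 165/29.
E[X | Y ∈ {1, 3, 4}] = (165/29) / (21/29) = 55/7.

55/7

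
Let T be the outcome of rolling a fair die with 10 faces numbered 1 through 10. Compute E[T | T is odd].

Given T is odd, T is equally likely to be any of {1, 3, 5, 7, 9}.
E[T | T is odd] = (1 + 3 + 5 + 7 + 9) / 5 = 5.

5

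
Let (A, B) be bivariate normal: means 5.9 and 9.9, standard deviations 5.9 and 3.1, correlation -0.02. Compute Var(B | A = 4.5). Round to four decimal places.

9.6062

For a bivariate normal, Var(B | A=x) = σ_B²(1 − ρ²).
Var(B | A=4.5) = (3.1)²·(1 − (-0.02)²) = 9.61·0.9996 = 9.6062.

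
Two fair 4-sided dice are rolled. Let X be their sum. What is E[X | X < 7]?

P(X < 7) = 13/16.
Σ over the event: 2·1/16 + 3·1/8 + 4·3/16 + 5·1/4 + 6·3/16 = 29/8.
E[X | X < 7] = (29/8) / (13/16) = 58/13.

58/13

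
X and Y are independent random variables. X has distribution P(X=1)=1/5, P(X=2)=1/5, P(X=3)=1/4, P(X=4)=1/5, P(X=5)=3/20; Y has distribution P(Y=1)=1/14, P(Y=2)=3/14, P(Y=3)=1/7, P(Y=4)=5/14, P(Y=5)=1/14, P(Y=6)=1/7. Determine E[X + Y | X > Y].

P(X > Y) = 81/280.
Summing (X+Y)·P(x,y) over outcomes with X > Y gives 519/280.
E[X + Y | X > Y] = (519/280) / (81/280) = 173/27.

173/27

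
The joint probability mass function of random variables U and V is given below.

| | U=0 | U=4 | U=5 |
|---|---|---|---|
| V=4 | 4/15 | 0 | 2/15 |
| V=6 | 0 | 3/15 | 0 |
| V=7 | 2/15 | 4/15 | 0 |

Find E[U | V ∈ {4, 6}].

P(V ∈ {4, 6}) = 3/5.
Summing U·P(U=x,V=y) over the conditioning event gives 22/15.
E[U | V ∈ {4, 6}] = (22/15) / (3/5) = 22/9.

22/9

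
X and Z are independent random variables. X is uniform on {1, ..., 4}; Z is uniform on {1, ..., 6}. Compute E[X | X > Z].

10/3

P(X > Z) = 1/4.
Summing X·P(x,y) over outcomes with X > Z gives 5/6.
E[X | X > Z] = (5/6) / (1/4) = 10/3.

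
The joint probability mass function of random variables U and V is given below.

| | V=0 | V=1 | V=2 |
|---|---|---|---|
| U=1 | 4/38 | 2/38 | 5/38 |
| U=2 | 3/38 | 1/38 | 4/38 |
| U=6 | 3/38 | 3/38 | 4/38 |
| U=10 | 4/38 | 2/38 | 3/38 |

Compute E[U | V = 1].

P(V = 1) = 4/19.
Σ U·P over the event = 1·(2/38) + 2·(1/38) + 6·(3/38) + 10·(2/38) = 21/19.
E[U | V = 1] = (21/19) / (4/19) = 21/4.

21/4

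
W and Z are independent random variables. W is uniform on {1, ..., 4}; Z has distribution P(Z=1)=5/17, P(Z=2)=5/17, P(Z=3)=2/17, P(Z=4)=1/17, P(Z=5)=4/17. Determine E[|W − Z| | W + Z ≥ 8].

P(W + Z ≥ 8) = 9/68.
Summing |W−Z|·P(x,y) over outcomes with W + Z ≥ 8 gives 3/17.
E[|W − Z| | W + Z ≥ 8] = (3/17) / (9/68) = 4/3.

4/3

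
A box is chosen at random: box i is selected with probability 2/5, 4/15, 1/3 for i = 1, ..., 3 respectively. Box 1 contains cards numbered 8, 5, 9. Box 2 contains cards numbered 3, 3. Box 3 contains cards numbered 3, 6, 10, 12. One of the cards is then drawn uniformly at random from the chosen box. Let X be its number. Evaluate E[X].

379/60

E[X | box 1] = (8+5+9)/3 = 22/3.
E[X | box 2] = (3+3)/2 = 3.
E[X | box 3] = (3+6+10+12)/4 = 31/4.
By the law of total expectation,
E[X] = (2/5)·(22/3) + (4/15)·(3) + (1/3)·(31/4) = 379/60.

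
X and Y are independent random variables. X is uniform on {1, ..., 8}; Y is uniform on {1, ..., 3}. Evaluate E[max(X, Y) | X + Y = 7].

Outcomes with X + Y = 7: (4,3), (5,2), (6,1), each with probability 1/24.
E[max(X, Y) | X + Y = 7] = (4 + 5 + 6) / 3 = 5.

5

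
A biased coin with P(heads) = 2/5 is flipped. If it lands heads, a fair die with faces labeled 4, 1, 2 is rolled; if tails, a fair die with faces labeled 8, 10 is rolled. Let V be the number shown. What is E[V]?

19/3

E[V | heads] = (4+1+2)/3 = 7/3.
E[V | tails] = (8+10)/2 = 9.
E[V] = (2/5)·(7/3) + (3/5)·(9) = 19/3.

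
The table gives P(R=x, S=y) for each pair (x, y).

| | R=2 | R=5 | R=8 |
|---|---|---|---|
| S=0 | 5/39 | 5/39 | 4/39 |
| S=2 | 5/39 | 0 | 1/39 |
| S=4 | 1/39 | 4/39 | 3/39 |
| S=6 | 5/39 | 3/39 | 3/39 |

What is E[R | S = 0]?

P(S = 0) = 14/39.
Σ R·P over the event = 2·(5/39) + 5·(5/39) + 8·(4/39) = 67/39.
E[R | S = 0] = (67/39) / (14/39) = 67/14.

67/14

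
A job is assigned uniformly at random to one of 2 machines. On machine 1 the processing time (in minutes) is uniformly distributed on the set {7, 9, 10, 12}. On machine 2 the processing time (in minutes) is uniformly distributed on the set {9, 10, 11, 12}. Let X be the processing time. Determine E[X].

E[X | machine 1] = (7+9+10+12)/4 = 19/2.
E[X | machine 2] = (9+10+11+12)/4 = 21/2.
By the law of total expectation,
E[X] = (1/2)·(19/2) + (1/2)·(21/2) = 10.

10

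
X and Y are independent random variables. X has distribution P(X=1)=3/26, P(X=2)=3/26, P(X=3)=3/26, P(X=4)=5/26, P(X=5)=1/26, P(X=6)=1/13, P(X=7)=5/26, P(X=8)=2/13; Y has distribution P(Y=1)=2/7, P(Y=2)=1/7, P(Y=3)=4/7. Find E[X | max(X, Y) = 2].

P(max(X, Y) = 2) = 6/91.
Summing X·P(x,y) over outcomes with max(X, Y) = 2 gives 3/26.
E[X | max(X, Y) = 2] = (3/26) / (6/91) = 7/4.

7/4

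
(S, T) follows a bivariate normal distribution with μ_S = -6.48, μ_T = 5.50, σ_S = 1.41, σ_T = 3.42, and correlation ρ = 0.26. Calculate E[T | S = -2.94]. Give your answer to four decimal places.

The regression of T on S has slope ρ·σ_T/σ_S and passes through (μ_S, μ_T).
E[T | S=-2.94] = 5.50 + (0.26)·(3.42/1.41)·(-2.94 − (-6.48)) = 5.50 + (0.63064)·(3.54) = 7.7325.

7.7325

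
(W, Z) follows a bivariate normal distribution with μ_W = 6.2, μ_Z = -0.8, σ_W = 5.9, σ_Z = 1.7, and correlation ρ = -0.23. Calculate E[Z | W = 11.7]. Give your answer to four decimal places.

The regression of Z on W has slope ρ·σ_Z/σ_W and passes through (μ_W, μ_Z).
E[Z | W=11.7] = -0.8 + (-0.23)·(1.7/5.9)·(11.7 − (6.2)) = -0.8 + (-0.066271)·(5.5) = -1.1645.

-1.1645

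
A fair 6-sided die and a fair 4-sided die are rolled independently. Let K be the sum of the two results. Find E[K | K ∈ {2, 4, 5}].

P(K ∈ {2, 4, 5}) = 1/3.
Σ over the event: 2·1/24 + 4·1/8 + 5·1/6 = 17/12.
E[K | K ∈ {2, 4, 5}] = (17/12) / (1/3) = 17/4.

17/4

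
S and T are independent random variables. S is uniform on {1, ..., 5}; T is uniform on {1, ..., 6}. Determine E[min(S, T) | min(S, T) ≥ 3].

P(min(S, T) ≥ 3) = 2/5.
Summing min(S,T)·P(x,y) over outcomes with min(S, T) ≥ 3 gives 22/15.
E[min(S, T) | min(S, T) ≥ 3] = (22/15) / (2/5) = 11/3.

11/3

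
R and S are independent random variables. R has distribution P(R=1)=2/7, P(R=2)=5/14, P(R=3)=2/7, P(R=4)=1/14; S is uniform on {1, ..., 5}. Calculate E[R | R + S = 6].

15/7

P(R + S = 6) = 1/5.
Summing R·P(x,y) over outcomes with R + S = 6 gives 3/7.
E[R | R + S = 6] = (3/7) / (1/5) = 15/7.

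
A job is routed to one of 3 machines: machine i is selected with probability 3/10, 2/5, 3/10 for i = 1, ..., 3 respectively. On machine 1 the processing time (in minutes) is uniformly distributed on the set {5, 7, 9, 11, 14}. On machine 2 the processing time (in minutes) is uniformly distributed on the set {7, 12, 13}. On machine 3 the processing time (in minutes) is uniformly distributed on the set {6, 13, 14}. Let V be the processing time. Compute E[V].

1549/150

E[V | machine 1] = (5+7+9+11+14)/5 = 46/5.
E[V | machine 2] = (7+12+13)/3 = 32/3.
E[V | machine 3] = (6+13+14)/3 = 11.
By the law of total expectation,
E[V] = (3/10)·(46/5) + (2/5)·(32/3) + (3/10)·(11) = 1549/150.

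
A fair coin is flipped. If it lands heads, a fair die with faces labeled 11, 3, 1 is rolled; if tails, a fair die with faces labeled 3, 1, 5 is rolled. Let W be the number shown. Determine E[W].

E[W | heads] = (11+3+1)/3 = 5.
E[W | tails] = (3+1+5)/3 = 3.
By the law of total expectation,
E[W] = (1/2)·(5) + (1/2)·(3) = 4.

4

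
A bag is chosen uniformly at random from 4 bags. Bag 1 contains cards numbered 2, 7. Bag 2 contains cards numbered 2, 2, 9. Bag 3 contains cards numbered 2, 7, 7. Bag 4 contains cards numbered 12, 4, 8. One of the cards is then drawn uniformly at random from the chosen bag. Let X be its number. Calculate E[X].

133/24

E[X | bag 1] = (2+7)/2 = 9/2.
E[X | bag 2] = (2+2+9)/3 = 13/3.
E[X | bag 3] = (2+7+7)/3 = 16/3.
E[X | bag 4] = (12+4+8)/3 = 8.
By the law of total expectation,
E[X] = (1/4)·(9/2) + (1/4)·(13/3) + (1/4)·(16/3) + (1/4)·(8) = 133/24.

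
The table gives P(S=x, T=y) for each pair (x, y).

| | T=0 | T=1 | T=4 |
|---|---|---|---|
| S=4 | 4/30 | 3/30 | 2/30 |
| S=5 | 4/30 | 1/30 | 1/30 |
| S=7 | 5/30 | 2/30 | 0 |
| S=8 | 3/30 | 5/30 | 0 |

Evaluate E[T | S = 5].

P(S = 5) = 1/5.
Σ T·P over the event = 0·(4/30) + 1·(1/30) + 4·(1/30) = 1/6.
E[T | S = 5] = (1/6) / (1/5) = 5/6.

5/6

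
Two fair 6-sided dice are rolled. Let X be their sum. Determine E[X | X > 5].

P(X > 5) = 13/18.
Σ over the event: 6·5/36 + 7·1/6 + 8·5/36 + 9·1/9 + 10·1/12 + 11·1/18 + 12·1/36 = 53/9.
E[X | X > 5] = (53/9) / (13/18) = 106/13.

106/13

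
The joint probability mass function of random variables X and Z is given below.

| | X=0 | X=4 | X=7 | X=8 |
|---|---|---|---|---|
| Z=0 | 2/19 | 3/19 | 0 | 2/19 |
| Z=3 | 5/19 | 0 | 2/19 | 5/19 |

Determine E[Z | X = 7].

P(X = 7) = 2/19.
Σ Z·P over the event = 3·(2/19) = 6/19.
E[Z | X = 7] = (6/19) / (2/19) = 3.

3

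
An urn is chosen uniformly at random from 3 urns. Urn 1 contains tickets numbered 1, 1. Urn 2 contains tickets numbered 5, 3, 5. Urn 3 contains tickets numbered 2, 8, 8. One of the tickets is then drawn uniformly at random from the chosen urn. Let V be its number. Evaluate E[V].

34/9

E[V | urn 1] = (1+1)/2 = 1.
E[V | urn 2] = (5+3+5)/3 = 13/3.
E[V | urn 3] = (2+8+8)/3 = 6.
E[V] = (1/3)·(1) + (1/3)·(13/3) + (1/3)·(6) = 34/9.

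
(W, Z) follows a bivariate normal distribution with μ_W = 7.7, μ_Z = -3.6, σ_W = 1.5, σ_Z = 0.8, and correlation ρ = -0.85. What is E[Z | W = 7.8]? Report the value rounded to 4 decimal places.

-3.6453

E[Z | W=x] = μ_Z + ρ(σ_Z/σ_W)(x − μ_W) for jointly normal variables.
E[Z | W=7.8] = -3.6 + (-0.85)·(0.8/1.5)·(7.8 − (7.7)) = -3.6 + (-0.45333)·(0.1) = -3.6453.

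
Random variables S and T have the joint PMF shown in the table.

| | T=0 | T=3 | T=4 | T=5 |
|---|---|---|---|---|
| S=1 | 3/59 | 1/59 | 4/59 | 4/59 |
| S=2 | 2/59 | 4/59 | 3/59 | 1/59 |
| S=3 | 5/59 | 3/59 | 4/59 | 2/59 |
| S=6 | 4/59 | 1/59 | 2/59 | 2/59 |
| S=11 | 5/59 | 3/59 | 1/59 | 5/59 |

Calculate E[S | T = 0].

101/19

P(T = 0) = 19/59.
Σ S·P over the event = 1·(3/59) + 2·(2/59) + 3·(5/59) + 6·(4/59) + 11·(5/59) = 101/59.
E[S | T = 0] = (101/59) / (19/59) = 101/19.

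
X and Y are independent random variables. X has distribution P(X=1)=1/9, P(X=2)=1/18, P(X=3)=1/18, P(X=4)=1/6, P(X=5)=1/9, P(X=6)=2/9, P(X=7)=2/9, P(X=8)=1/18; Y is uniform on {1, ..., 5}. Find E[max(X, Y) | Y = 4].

P(Y = 4) = 1/5.
Summing max(X,Y)·P(x,y) over outcomes with Y = 4 gives 49/45.
E[max(X, Y) | Y = 4] = (49/45) / (1/5) = 49/9.

49/9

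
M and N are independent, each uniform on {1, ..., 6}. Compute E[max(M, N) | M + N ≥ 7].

113/21

P(M + N ≥ 7) = 7/12.
Summing max(M,N)·P(x,y) over outcomes with M + N ≥ 7 gives 113/36.
E[max(M, N) | M + N ≥ 7] = (113/36) / (7/12) = 113/21.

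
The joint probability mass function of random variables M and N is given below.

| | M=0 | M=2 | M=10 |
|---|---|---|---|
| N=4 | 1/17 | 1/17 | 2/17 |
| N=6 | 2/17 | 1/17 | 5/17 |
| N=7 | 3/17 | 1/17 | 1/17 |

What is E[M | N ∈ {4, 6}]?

37/6

P(N ∈ {4, 6}) = 12/17.
Σ M·P over the event = 0·(1/17) + 0·(2/17) + 2·(1/17) + 2·(1/17) + 10·(2/17) + 10·(5/17) = 74/17.
E[M | N ∈ {4, 6}] = (74/17) / (12/17) = 37/6.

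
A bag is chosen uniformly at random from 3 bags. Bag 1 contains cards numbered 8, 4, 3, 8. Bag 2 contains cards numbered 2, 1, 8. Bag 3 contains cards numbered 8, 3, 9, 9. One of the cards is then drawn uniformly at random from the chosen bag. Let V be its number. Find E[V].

50/9

E[V | bag 1] = (8+4+3+8)/4 = 23/4.
E[V | bag 2] = (2+1+8)/3 = 11/3.
E[V | bag 3] = (8+3+9+9)/4 = 29/4.
By the law of total expectation,
E[V] = (1/3)·(23/4) + (1/3)·(11/3) + (1/3)·(29/4) = 50/9.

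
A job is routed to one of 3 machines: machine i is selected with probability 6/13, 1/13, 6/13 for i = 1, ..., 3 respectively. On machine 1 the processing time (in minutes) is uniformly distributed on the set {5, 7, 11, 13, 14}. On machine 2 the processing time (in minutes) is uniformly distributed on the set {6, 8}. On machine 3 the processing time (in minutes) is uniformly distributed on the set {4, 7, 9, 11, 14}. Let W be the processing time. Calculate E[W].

E[W | machine 1] = (5+7+11+13+14)/5 = 10.
E[W | machine 2] = (6+8)/2 = 7.
E[W | machine 3] = (4+7+9+11+14)/5 = 9.
By the law of total expectation,
E[W] = (6/13)·(10) + (1/13)·(7) + (6/13)·(9) = 121/13.

121/13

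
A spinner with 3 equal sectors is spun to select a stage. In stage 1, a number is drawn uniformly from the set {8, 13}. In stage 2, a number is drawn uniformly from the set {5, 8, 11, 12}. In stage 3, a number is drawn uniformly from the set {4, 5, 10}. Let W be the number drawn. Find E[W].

155/18

E[W | stage 1] = (8+13)/2 = 21/2.
E[W | stage 2] = (5+8+11+12)/4 = 9.
E[W | stage 3] = (4+5+10)/3 = 19/3.
E[W] = (1/3)·(21/2) + (1/3)·(9) + (1/3)·(19/3) = 155/18.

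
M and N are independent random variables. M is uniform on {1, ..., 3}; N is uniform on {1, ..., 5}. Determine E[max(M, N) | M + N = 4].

8/3

Outcomes with M + N = 4: (1,3), (2,2), (3,1), each with probability 1/15.
E[max(M, N) | M + N = 4] = (3 + 2 + 3) / 3 = 8/3.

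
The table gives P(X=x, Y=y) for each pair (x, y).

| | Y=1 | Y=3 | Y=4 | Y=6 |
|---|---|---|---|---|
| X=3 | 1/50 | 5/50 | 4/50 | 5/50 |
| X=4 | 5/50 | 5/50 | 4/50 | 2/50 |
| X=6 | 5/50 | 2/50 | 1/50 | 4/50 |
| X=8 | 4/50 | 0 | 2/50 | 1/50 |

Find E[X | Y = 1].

17/3

P(Y = 1) = 3/10.
Σ X·P over the event = 3·(1/50) + 4·(5/50) + 6·(5/50) + 8·(4/50) = 17/10.
E[X | Y = 1] = (17/10) / (3/10) = 17/3.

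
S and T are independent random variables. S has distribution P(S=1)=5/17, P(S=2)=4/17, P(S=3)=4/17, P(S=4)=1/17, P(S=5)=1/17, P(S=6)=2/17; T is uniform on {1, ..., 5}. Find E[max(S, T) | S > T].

124/29

P(S > T) = 29/85.
Summing max(S,T)·P(x,y) over outcomes with S > T gives 124/85.
E[max(S, T) | S > T] = (124/85) / (29/85) = 124/29.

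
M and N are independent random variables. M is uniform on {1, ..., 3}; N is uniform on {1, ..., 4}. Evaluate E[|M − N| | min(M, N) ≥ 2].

5/6

Outcomes with min(M, N) ≥ 2: (2,2), (2,3), (2,4), (3,2), (3,3), (3,4), each with probability 1/12.
E[|M − N| | min(M, N) ≥ 2] = (0 + 1 + 2 + 1 + 0 + 1) / 6 = 5/6.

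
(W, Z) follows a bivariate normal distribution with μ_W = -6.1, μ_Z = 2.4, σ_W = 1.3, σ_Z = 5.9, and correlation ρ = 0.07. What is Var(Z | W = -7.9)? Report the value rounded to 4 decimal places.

34.6394

Var(Z | W=x) = (1 − ρ²)·σ_Z².
Var(Z | W=-7.9) = (5.9)²·(1 − (0.07)²) = 34.81·0.9951 = 34.6394.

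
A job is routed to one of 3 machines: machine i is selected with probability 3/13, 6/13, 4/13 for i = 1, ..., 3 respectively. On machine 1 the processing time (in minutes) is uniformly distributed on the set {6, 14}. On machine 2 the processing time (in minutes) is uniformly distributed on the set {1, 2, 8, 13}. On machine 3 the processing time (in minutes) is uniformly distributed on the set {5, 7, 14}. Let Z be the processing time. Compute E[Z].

E[Z | machine 1] = (6+14)/2 = 10.
E[Z | machine 2] = (1+2+8+13)/4 = 6.
E[Z | machine 3] = (5+7+14)/3 = 26/3.
E[Z] = (3/13)·(10) + (6/13)·(6) + (4/13)·(26/3) = 302/39.

302/39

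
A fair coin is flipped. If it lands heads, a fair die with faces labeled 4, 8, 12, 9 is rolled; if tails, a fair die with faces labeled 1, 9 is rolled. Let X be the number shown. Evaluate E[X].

E[X | heads] = (4+8+12+9)/4 = 33/4.
E[X | tails] = (1+9)/2 = 5.
E[X] = (1/2)·(33/4) + (1/2)·(5) = 53/8.

53/8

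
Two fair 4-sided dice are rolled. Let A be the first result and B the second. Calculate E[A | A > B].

10/3

Outcomes with A > B: (2,1), (3,1), (3,2), (4,1), (4,2), (4,3), each with probability 1/16.
E[A | A > B] = (2 + 3 + 3 + 4 + 4 + 4) / 6 = 10/3.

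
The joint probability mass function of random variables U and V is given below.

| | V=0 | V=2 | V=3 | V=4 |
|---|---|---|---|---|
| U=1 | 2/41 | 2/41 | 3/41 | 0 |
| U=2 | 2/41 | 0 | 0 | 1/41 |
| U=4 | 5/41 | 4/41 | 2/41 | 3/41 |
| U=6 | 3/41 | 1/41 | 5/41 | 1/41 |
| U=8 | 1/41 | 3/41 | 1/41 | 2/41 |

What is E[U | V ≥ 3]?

85/18

P(V ≥ 3) = 18/41.
Σ U·P over the event = 1·(3/41) + 2·(1/41) + 4·(2/41) + 4·(3/41) + 6·(5/41) + 6·(1/41) + 8·(1/41) + 8·(2/41) = 85/41.
E[U | V ≥ 3] = (85/41) / (18/41) = 85/18.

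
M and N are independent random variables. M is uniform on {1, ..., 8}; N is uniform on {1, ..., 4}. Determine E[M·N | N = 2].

9

P(N = 2) = 1/4.
Summing MN·P(x,y) over outcomes with N = 2 gives 9/4.
E[M·N | N = 2] = (9/4) / (1/4) = 9.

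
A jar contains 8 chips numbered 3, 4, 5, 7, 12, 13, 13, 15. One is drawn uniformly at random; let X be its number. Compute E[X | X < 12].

P(X < 12) = 1/2.
Σ over the event: 3·1/8 + 4·1/8 + 5·1/8 + 7·1/8 = 19/8.
E[X | X < 12] = (19/8) / (1/2) = 19/4.

19/4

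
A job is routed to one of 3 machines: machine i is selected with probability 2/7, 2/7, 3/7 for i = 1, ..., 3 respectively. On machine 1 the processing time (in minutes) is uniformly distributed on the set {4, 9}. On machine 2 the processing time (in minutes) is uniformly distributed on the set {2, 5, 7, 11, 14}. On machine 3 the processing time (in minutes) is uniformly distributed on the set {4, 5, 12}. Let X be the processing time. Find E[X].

E[X | machine 1] = (4+9)/2 = 13/2.
E[X | machine 2] = (2+5+7+11+14)/5 = 39/5.
E[X | machine 3] = (4+5+12)/3 = 7.
E[X] = (2/7)·(13/2) + (2/7)·(39/5) + (3/7)·(7) = 248/35.

248/35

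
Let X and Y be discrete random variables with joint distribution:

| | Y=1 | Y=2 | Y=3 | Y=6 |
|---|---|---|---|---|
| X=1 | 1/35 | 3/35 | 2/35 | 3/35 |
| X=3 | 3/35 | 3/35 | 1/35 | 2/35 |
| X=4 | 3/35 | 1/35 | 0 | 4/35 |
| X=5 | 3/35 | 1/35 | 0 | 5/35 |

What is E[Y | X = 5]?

P(X = 5) = 9/35.
Summing Y·P(X=x,Y=y) over the conditioning event gives 1.
E[Y | X = 5] = (1) / (9/35) = 35/9.

35/9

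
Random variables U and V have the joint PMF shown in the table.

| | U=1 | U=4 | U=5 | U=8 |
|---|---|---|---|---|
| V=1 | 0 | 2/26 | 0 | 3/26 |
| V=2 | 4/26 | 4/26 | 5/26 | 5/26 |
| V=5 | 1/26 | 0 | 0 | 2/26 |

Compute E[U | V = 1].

P(V = 1) = 5/26.
Summing U·P(U=x,V=y) over the conditioning event gives 16/13.
E[U | V = 1] = (16/13) / (5/26) = 32/5.

32/5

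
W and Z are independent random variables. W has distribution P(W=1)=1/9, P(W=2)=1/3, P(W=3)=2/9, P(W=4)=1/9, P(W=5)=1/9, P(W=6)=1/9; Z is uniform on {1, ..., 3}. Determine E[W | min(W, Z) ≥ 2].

27/8

P(min(W, Z) ≥ 2) = 16/27.
Summing W·P(x,y) over outcomes with min(W, Z) ≥ 2 gives 2.
E[W | min(W, Z) ≥ 2] = (2) / (16/27) = 27/8.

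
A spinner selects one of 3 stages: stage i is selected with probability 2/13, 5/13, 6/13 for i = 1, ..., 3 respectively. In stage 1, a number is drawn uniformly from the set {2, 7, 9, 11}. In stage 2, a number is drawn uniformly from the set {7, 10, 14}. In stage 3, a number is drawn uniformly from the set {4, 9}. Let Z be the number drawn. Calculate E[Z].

E[Z | stage 1] = (2+7+9+11)/4 = 29/4.
E[Z | stage 2] = (7+10+14)/3 = 31/3.
E[Z | stage 3] = (4+9)/2 = 13/2.
By the law of total expectation,
E[Z] = (2/13)·(29/4) + (5/13)·(31/3) + (6/13)·(13/2) = 631/78.

631/78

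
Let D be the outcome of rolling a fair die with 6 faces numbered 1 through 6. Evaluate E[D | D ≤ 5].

3

Given D ≤ 5, D is equally likely to be any of {1, 2, 3, 4, 5}.
E[D | D ≤ 5] = (1 + 2 + 3 + 4 + 5) / 5 = 3.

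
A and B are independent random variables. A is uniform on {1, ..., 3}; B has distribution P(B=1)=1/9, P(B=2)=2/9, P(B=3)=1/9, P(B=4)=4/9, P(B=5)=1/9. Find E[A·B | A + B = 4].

P(A + B = 4) = 4/27.
Summing AB·P(x,y) over outcomes with A + B = 4 gives 14/27.
E[A·B | A + B = 4] = (14/27) / (4/27) = 7/2.

7/2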